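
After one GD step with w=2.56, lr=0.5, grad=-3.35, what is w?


w_new = w - α·∇
= 2.56 - 0.5·-3.35
= 2.56 + 1.675
= 4.235

4.235


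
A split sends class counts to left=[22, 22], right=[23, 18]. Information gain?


Parent = [45, 40], H_parent = 0.9975
H_left = 1 (n=44), H_right = 0.9892 (n=41)
H_children = (44/85)·1 + (41/85)·0.9892 = 0.9948
IG = 0.9975 - 0.9948 = 0.0027

0.0027


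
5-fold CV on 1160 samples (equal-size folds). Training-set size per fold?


Fold size = 1160/5 = 232
Training per fold = 1160 - 232 = 928

928


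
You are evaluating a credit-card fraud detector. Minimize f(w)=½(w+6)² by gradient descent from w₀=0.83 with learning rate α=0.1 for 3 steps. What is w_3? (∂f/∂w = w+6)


step 1: grad = 0.83+6 = 6.83; w = 0.83 - 0.1·(6.83) = 0.147
step 2: grad = 0.147+6 = 6.147; w = 0.147 - 0.1·(6.147) = -0.4677
step 3: grad = -0.4677+6 = 5.5323; w = -0.4677 - 0.1·(5.5323) = -1.02093

-1.02093


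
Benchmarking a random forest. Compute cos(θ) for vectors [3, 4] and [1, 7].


A·B = 3·1 + 4·7 = 31
‖A‖ = √25 = 5, ‖B‖ = √50 = 7.0711
cos = 31/(√25·√50) = 31/√1250 = 0.8768

0.8768


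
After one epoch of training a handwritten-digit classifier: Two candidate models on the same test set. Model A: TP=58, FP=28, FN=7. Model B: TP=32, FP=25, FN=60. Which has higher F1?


Model A: P=58/86=0.6744, R=58/65=0.8923, F1=2PR/(P+R)=2TP/(2TP+FP+FN)=116/151=0.7682
Model B: P=32/57=0.5614, R=32/92=0.3478, F1=2PR/(P+R)=2TP/(2TP+FP+FN)=64/149=0.4295
0.7682 > 0.4295 → Model A

Model A


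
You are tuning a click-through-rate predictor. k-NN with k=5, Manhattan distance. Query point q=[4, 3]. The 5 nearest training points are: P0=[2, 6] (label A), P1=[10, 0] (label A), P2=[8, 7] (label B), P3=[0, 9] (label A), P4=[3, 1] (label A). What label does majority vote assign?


d(q,P0) = 5  (label A)
d(q,P1) = 9  (label A)
d(q,P2) = 8  (label B)
d(q,P3) = 10  (label A)
d(q,P4) = 3  (label A)
Votes: A=4, B=1
Majority → A

A


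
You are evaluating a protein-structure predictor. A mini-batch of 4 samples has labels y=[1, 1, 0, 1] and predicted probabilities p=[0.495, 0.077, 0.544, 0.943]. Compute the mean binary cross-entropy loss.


L[0] = -ln(0.495) = 0.7032
L[1] = -ln(0.077) = 2.5639
L[2] = -ln(1-0.544) = -ln(0.456) = 0.7853
L[3] = -ln(0.943) = 0.0587
mean = (0.7032 + 2.5639 + 0.7853 + 0.0587)/4 = 1.0278

1.0278


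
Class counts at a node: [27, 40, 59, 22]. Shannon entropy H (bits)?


Probabilities: [27/148, 40/148, 59/148, 22/148] ≈ [0.1824, 0.2703, 0.3986, 0.1486]
H = -((27/148)·log₂(27/148) + (40/148)·log₂(40/148) + (59/148)·log₂(59/148) + (22/148)·log₂(22/148))
  = 1.8957 bits

1.8957 bits


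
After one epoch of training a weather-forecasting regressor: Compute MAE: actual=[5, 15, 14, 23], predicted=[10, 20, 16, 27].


Absolute errors: |5-10|=5, |15-20|=5, |14-16|=2, |23-27|=4
Sum = 16
MAE = 16/4 = 4

4


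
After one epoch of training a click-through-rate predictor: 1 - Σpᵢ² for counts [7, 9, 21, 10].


Probabilities: [7/47, 9/47, 21/47, 10/47] ≈ [0.1489, 0.1915, 0.4468, 0.2128]
Σpᵢ² = (49 + 81 + 441 + 100)/47² = 671/2209
Gini = 1 - Σpᵢ² = 1 - 671/2209 = 0.6962

0.6962


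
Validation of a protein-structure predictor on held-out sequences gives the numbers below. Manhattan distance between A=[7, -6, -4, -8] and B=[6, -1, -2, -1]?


d = |7-6| + |-6+ 1| + |-4+ 2| + |-8+ 1|
  = 1 + 5 + 2 + 7
  = 15

15


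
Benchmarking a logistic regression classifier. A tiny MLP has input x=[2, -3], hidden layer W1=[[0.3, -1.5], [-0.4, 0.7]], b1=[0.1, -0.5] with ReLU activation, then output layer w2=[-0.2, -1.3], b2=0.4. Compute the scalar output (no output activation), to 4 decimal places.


z1[0] = (0.3)·(2) + (-1.5)·(-3) + 0.1 = 5.2
z1[1] = (-0.4)·(2) + (0.7)·(-3) - 0.5 = -3.4
h = ReLU(z1) = [5.2, 0.0]
output = (-0.2)·(5.2) + (-1.3)·(0.0) + 0.4 = -0.64

-0.64


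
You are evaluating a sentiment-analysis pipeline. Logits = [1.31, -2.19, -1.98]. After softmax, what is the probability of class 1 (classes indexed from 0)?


Exponentials: e^1.31=3.7062, e^-2.19=0.1119, e^-1.98=0.1381
Sum = 3.9562
Softmax = [0.9368, 0.0283, 0.0349]
p[1] = 0.1119/3.9562 = 0.0283

0.0283


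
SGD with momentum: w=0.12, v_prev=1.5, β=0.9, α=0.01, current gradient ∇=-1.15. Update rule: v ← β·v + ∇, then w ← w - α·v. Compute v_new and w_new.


v_new = 0.9·1.5 - 1.15 = 1.35 - 1.15 = 0.2
w_new = 0.12 - 0.01·0.2 = 0.12 - 0.002 = 0.118

v_new=0.2, w_new=0.118


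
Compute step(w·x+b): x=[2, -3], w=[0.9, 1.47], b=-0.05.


z = (2)·(0.9) + (-3)·(1.47) - 0.05
  = -2.66
step(z) = 0 (z<0)

0


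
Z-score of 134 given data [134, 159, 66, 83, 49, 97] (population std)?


μ = 98, σ = 38.0088
z = (134 - 98)/38.0088 = 0.9471

0.9471


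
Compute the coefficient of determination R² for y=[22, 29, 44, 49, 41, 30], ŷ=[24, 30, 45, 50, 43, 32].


ȳ = 35.8333
SS_res = Σ(y-ŷ)² = 15
SS_tot = Σ(y-ȳ)² = 538.83
R² = 1 - SS_res/SS_tot = 1 - 0.0278 = 0.9722

0.9722


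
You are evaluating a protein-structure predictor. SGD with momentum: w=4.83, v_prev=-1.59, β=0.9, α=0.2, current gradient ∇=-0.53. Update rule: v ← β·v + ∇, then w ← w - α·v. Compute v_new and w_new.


v_new = 0.9·-1.59 - 0.53 = -1.431 - 0.53 = -1.961
w_new = 4.83 - 0.2·-1.961 = 4.83 + 0.3922 = 5.2222

v_new=-1.961, w_new=5.2222


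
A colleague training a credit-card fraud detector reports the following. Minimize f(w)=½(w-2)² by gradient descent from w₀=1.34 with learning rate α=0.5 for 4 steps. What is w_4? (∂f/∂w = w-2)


step 1: grad = 1.34-2 = -0.66; w = 1.34 - 0.5·(-0.66) = 1.67
step 2: grad = 1.67-2 = -0.33; w = 1.67 - 0.5·(-0.33) = 1.835
step 3: grad = 1.835-2 = -0.165; w = 1.835 - 0.5·(-0.165) = 1.9175
step 4: grad = 1.9175-2 = -0.0825; w = 1.9175 - 0.5·(-0.0825) = 1.95875

1.95875


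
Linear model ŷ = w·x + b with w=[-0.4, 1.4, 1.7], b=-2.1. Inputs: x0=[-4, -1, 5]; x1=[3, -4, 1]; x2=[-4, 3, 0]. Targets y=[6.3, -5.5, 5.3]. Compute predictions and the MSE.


ŷ0 = (-0.4)·(-4) + (1.4)·(-1) + (1.7)·(5) - 2.1 = 6.6
ŷ1 = (-0.4)·(3) + (1.4)·(-4) + (1.7)·(1) - 2.1 = -7.2
ŷ2 = (-0.4)·(-4) + (1.4)·(3) + (1.7)·(0) - 2.1 = 3.7
errors² = [0.09, 2.89, 2.56]
MSE = 5.5400/3 = 1.8467

1.8467


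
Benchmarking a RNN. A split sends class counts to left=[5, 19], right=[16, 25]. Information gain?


Parent = [21, 44], H_parent = 0.9077
H_left = 0.7383 (n=24), H_right = 0.965 (n=41)
H_children = (24/65)·0.7383 + (41/65)·0.965 = 0.8813
IG = 0.9077 - 0.8813 = 0.0264

0.0264


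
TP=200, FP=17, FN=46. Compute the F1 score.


Precision = 200/217 = 0.9217
Recall = 200/246 = 0.813
F1 = 2·P·R/(P+R) = 2·TP/(2·TP+FP+FN) = 400/(400+17+46) = 400/463 = 0.8639

0.8639


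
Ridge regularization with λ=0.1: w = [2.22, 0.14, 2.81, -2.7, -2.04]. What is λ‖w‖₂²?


‖w‖₂² = (2.22)² + (0.14)² + (2.81)² + (-2.7)² + (-2.04)²
     = 4.9284 + 0.0196 + 7.8961 + 7.29 + 4.1616
     = 24.2957
λ·‖w‖₂² = 0.1·24.2957 = 2.42957

2.42957


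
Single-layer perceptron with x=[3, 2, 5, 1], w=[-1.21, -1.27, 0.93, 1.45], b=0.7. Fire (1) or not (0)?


z = (3)·(-1.21) + (2)·(-1.27) + (5)·(0.93) + (1)·(1.45) + 0.7
  = 0.63
step(z) = 1 (z≥0)

1


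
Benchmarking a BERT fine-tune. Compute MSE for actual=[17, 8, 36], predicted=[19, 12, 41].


Squared errors: (17-19)²=4, (8-12)²=16, (36-41)²=25
Sum = 45
MSE = 45/3 = 15

15


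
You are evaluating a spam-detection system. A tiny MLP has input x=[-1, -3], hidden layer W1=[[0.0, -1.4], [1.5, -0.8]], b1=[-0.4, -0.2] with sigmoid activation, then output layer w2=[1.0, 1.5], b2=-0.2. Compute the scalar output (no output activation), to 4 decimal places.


z1[0] = (0.0)·(-1) + (-1.4)·(-3) - 0.4 = 3.8
z1[1] = (1.5)·(-1) + (-0.8)·(-3) - 0.2 = 0.7
h = sigmoid(z1) = [0.9781, 0.6682]
output = (1.0)·(0.9781) + (1.5)·(0.6682) - 0.2 = 1.7804

1.7804


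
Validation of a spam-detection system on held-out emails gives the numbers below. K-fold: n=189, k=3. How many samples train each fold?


Fold size = 189/3 = 63
Training per fold = 189 - 63 = 126

126


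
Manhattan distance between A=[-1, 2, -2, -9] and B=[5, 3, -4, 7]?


d = |-1-5| + |2-3| + |-2+ 4| + |-9-7|
  = 6 + 1 + 2 + 16
  = 25

25


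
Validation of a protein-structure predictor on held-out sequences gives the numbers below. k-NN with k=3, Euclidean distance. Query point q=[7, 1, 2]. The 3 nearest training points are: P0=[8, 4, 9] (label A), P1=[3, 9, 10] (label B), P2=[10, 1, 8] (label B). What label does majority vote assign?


d(q,P0) = 7.6811  (label A)
d(q,P1) = 12.0  (label B)
d(q,P2) = 6.7082  (label B)
Votes: A=1, B=2
Majority → B

B


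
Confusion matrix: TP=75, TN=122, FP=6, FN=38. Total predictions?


Total = TP + TN + FP + FN
= 75 + 122 + 6 + 38
= 241
(Predicted positive: 81, predicted negative: 160)

241


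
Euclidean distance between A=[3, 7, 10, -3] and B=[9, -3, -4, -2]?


d = √((3-9)² + (7+ 3)² + (10+ 4)² + (-3+ 2)²)
  = √(36 + 100 + 196 + 1)
  = √333 = 18.2483

18.2483


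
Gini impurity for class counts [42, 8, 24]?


Probabilities: [42/74, 8/74, 24/74] ≈ [0.5676, 0.1081, 0.3243]
Σpᵢ² = (1764 + 64 + 576)/74² = 2404/5476
Gini = 1 - Σpᵢ² = 1 - 2404/5476 = 0.561

0.561


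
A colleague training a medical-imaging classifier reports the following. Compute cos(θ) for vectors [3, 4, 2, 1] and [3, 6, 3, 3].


A·B = 3·3 + 4·6 + 2·3 + 1·3 = 42
‖A‖ = √30 = 5.4772, ‖B‖ = √63 = 7.9373
cos = 42/(√30·√63) = 42/√1890 = 0.9661

0.9661


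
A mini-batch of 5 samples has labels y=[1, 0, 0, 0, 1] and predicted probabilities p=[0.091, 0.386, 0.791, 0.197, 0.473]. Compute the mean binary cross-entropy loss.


L[0] = -ln(0.091) = 2.3969
L[1] = -ln(1-0.386) = -ln(0.614) = 0.4878
L[2] = -ln(1-0.791) = -ln(0.209) = 1.5654
L[3] = -ln(1-0.197) = -ln(0.803) = 0.2194
L[4] = -ln(0.473) = 0.7487
mean = (2.3969 + 0.4878 + 1.5654 + 0.2194 + 0.7487)/5 = 1.0836

1.0836


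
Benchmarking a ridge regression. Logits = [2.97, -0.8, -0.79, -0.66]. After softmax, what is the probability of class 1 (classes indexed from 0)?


Exponentials: e^2.97=19.4919, e^-0.8=0.4493, e^-0.79=0.4538, e^-0.66=0.5169
Sum = 20.9119
Softmax = [0.9321, 0.0215, 0.0217, 0.0247]
p[1] = 0.4493/20.9119 = 0.0215

0.0215


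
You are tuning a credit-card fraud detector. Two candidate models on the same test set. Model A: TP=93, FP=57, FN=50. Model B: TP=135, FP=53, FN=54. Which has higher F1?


Model A: P=93/150=0.62, R=93/143=0.6503, F1=2PR/(P+R)=2TP/(2TP+FP+FN)=186/293=0.6348
Model B: P=135/188=0.7181, R=135/189=0.7143, F1=2PR/(P+R)=2TP/(2TP+FP+FN)=270/377=0.7162
0.6348 < 0.7162 → Model B

Model B


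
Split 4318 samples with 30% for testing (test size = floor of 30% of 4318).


Test = ⌊4318·30/100⌋ = 1295
Train = 4318 - 1295 = 3023

Train: 3023, Test: 1295


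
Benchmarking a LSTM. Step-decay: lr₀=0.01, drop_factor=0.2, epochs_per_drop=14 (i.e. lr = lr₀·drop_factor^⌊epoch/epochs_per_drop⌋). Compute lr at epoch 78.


n_drops = ⌊78/14⌋ = 5
lr = 0.01·0.2^5 = 0.01·0.00032 = 0.0000032

0.0000032


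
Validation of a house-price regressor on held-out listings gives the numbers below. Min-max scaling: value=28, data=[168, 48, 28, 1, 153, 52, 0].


min=0, max=168
(28-0)/(168-0) = 28/168 = 0.1667

0.1667


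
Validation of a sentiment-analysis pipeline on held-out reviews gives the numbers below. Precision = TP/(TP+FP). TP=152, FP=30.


Precision = TP/(TP+FP)
= 152/(152+30)
= 152/182 = 83.52%

83.52%


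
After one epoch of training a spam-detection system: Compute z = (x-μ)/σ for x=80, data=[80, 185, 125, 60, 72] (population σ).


μ = 104.4, σ = 45.9069
z = (80 - 104.4)/45.9069 = -0.5315

-0.5315


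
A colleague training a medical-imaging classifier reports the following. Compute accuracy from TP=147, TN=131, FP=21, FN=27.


Accuracy = (TP+TN)/(TP+TN+FP+FN)
= (147+131)/(326)
= 278/326 = 85.28%

85.28%


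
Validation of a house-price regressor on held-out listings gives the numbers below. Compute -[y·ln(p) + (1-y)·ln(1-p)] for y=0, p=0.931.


BCE = -[y·ln(p) + (1-y)·ln(1-p)]
= -0 - 1·ln(1-0.931)
= -ln(0.069) = 2.6736

2.6736


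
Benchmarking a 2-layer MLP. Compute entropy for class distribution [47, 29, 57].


Probabilities: [47/133, 29/133, 57/133] ≈ [0.3534, 0.218, 0.4286]
H = -((47/133)·log₂(47/133) + (29/133)·log₂(29/133) + (57/133)·log₂(57/133))
  = 1.5333 bits

1.5333 bits


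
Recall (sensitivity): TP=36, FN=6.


Recall = TP/(TP+FN)
= 36/(36+6)
= 36/42 = 85.71%

85.71%


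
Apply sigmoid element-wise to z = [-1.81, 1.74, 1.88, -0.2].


σ(-1.81) = 1/(1+e^1.81) = 0.1406
σ(1.74) = 1/(1+e^-1.74) = 0.8507
σ(1.88) = 1/(1+e^-1.88) = 0.8676
σ(-0.2) = 1/(1+e^0.2) = 0.4502
result = [0.1406, 0.8507, 0.8676, 0.4502]

[0.1406, 0.8507, 0.8676, 0.4502]


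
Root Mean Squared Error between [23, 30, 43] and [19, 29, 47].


MSE = 33/3 = 11
RMSE = √(33/3) = 3.3166

3.3166


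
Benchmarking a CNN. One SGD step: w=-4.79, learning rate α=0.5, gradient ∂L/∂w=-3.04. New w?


w_new = w - α·∇
= -4.79 - 0.5·-3.04
= -4.79 + 1.52
= -3.27

-3.27


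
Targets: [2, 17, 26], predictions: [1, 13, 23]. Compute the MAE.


Absolute errors: |2-1|=1, |17-13|=4, |26-23|=3
Sum = 8
MAE = 8/3 = 8/3

8/3


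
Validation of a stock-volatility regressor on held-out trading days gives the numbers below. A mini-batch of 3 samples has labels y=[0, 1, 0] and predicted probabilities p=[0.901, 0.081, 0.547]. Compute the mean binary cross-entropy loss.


L[0] = -ln(1-0.901) = -ln(0.099) = 2.3126
L[1] = -ln(0.081) = 2.5133
L[2] = -ln(1-0.547) = -ln(0.453) = 0.7919
mean = (2.3126 + 2.5133 + 0.7919)/3 = 1.8726

1.8726


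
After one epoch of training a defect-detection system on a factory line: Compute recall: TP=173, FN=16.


Recall = TP/(TP+FN)
= 173/(173+16)
= 173/189 = 91.53%

91.53%


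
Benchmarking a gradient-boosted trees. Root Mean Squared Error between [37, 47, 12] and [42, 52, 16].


MSE = 66/3 = 22
RMSE = √(66/3) = 4.6904

4.6904


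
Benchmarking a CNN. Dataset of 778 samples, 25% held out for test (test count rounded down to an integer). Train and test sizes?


Test = ⌊778·25/100⌋ = 194
Train = 778 - 194 = 584

Train: 584, Test: 194


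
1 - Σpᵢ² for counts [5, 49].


Probabilities: [5/54, 49/54] ≈ [0.0926, 0.9074]
Σpᵢ² = (25 + 2401)/54² = 2426/2916
Gini = 1 - Σpᵢ² = 1 - 2426/2916 = 0.168

0.168


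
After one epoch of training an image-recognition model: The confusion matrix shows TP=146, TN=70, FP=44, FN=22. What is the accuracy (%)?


Accuracy = (TP+TN)/(TP+TN+FP+FN)
= (146+70)/(282)
= 216/282 = 76.6%

76.6%


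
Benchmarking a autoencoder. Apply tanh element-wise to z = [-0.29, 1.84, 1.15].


tanh(-0.29) = -0.2821
tanh(1.84) = 0.9508
tanh(1.15) = 0.8178
result = [-0.2821, 0.9508, 0.8178]

[-0.2821, 0.9508, 0.8178]


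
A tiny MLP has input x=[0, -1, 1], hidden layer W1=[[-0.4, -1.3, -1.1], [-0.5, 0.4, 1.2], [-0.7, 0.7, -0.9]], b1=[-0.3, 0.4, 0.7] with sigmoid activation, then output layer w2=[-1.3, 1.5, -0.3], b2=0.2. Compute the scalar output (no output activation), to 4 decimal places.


z1[0] = (-0.4)·(0) + (-1.3)·(-1) + (-1.1)·(1) - 0.3 = -0.1
z1[1] = (-0.5)·(0) + (0.4)·(-1) + (1.2)·(1) + 0.4 = 1.2
z1[2] = (-0.7)·(0) + (0.7)·(-1) + (-0.9)·(1) + 0.7 = -0.9
h = sigmoid(z1) = [0.475, 0.7685, 0.2891]
output = (-1.3)·(0.475) + (1.5)·(0.7685) + (-0.3)·(0.2891) + 0.2 = 0.6485

0.6485


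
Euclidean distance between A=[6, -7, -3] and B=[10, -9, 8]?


d = √((6-10)² + (-7+ 9)² + (-3-8)²)
  = √(16 + 4 + 121)
  = √141 = 11.8743

11.8743


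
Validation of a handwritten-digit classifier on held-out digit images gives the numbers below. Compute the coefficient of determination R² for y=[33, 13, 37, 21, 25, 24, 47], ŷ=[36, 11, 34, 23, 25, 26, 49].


ȳ = 28.5714
SS_res = Σ(y-ŷ)² = 34
SS_tot = Σ(y-ȳ)² = 763.71
R² = 1 - SS_res/SS_tot = 1 - 0.0445 = 0.9555

0.9555


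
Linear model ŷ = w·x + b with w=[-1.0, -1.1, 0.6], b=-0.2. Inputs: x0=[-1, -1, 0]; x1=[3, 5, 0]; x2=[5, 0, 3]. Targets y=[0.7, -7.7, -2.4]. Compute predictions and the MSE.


ŷ0 = (-1.0)·(-1) + (-1.1)·(-1) + (0.6)·(0) - 0.2 = 1.9
ŷ1 = (-1.0)·(3) + (-1.1)·(5) + (0.6)·(0) - 0.2 = -8.7
ŷ2 = (-1.0)·(5) + (-1.1)·(0) + (0.6)·(3) - 0.2 = -3.4
errors² = [1.44, 1.0, 1.0]
MSE = 3.4400/3 = 1.1467

1.1467


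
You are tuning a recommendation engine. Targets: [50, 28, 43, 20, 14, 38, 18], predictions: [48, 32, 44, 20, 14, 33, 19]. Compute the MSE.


Squared errors: (50-48)²=4, (28-32)²=16, (43-44)²=1, (20-20)²=0, (14-14)²=0, (38-33)²=25, (18-19)²=1
Sum = 47
MSE = 47/7 = 47/7

47/7


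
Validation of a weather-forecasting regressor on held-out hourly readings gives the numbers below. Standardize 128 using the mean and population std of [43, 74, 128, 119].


μ = 91, σ = 34.4456
z = (128 - 91)/34.4456 = 1.0742

1.0742


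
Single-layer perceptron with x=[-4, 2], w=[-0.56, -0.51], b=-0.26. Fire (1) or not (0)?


z = (-4)·(-0.56) + (2)·(-0.51) - 0.26
  = 0.96
step(z) = 1 (z≥0)

1


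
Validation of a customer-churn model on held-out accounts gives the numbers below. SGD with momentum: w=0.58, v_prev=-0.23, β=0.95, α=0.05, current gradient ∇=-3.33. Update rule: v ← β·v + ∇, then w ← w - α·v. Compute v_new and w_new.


v_new = 0.95·-0.23 - 3.33 = -0.2185 - 3.33 = -3.5485
w_new = 0.58 - 0.05·-3.5485 = 0.58 + 0.177425 = 0.757425

v_new=-3.5485, w_new=0.757425


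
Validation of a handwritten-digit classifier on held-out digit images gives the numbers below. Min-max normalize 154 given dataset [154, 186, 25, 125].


min=25, max=186
(154-25)/(186-25) = 129/161 = 0.8012

0.8012


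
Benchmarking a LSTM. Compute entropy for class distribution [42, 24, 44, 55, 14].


Probabilities: [42/179, 24/179, 44/179, 55/179, 14/179] ≈ [0.2346, 0.1341, 0.2458, 0.3073, 0.0782]
H = -((42/179)·log₂(42/179) + (24/179)·log₂(24/179) + (44/179)·log₂(44/179) + (55/179)·log₂(55/179) + (14/179)·log₂(14/179))
  = 2.1877 bits

2.1877 bits


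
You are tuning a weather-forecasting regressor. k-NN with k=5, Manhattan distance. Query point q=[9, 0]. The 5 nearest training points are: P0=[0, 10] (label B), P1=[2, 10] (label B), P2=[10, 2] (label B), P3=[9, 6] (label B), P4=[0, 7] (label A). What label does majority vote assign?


d(q,P0) = 19  (label B)
d(q,P1) = 17  (label B)
d(q,P2) = 3  (label B)
d(q,P3) = 6  (label B)
d(q,P4) = 16  (label A)
Votes: A=1, B=4
Majority → B

B


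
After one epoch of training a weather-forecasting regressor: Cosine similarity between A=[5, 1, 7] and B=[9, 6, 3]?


A·B = 5·9 + 1·6 + 7·3 = 72
‖A‖ = √75 = 8.6603, ‖B‖ = √126 = 11.225
cos = 72/(√75·√126) = 72/√9450 = 0.7407

0.7407


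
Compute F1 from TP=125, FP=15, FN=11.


Precision = 125/140 = 0.8929
Recall = 125/136 = 0.9191
F1 = 2·P·R/(P+R) = 2·TP/(2·TP+FP+FN) = 250/(250+15+11) = 250/276 = 0.9058

0.9058


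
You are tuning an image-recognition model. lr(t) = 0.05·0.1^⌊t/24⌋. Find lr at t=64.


n_drops = ⌊64/24⌋ = 2
lr = 0.05·0.1^2 = 0.05·0.01 = 0.0005

0.0005


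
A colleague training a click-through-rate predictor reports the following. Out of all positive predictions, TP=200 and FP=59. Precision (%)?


Precision = TP/(TP+FP)
= 200/(200+59)
= 200/259 = 77.22%

77.22%


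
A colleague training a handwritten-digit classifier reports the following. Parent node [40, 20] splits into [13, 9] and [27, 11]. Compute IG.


Parent = [40, 20], H_parent = 0.9183
H_left = 0.976 (n=22), H_right = 0.868 (n=38)
H_children = (22/60)·0.976 + (38/60)·0.868 = 0.9076
IG = 0.9183 - 0.9076 = 0.0107

0.0107


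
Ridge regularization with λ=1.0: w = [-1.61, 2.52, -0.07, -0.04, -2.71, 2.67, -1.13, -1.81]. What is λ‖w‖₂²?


‖w‖₂² = (-1.61)² + (2.52)² + (-0.07)² + (-0.04)² + (-2.71)² + (2.67)² + (-1.13)² + (-1.81)²
     = 2.5921 + 6.3504 + 0.0049 + 0.0016 + 7.3441 + 7.1289 + 1.2769 + 3.2761
     = 27.975
λ·‖w‖₂² = 1.0·27.975 = 27.975

27.975


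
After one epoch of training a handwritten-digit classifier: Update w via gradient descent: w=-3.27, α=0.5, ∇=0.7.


w_new = w - α·∇
= -3.27 - 0.5·0.7
= -3.27 - 0.35
= -3.62

-3.62


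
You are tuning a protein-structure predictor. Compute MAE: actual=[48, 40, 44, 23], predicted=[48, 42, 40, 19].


Absolute errors: |48-48|=0, |40-42|=2, |44-40|=4, |23-19|=4
Sum = 10
MAE = 10/4 = 5/2

5/2


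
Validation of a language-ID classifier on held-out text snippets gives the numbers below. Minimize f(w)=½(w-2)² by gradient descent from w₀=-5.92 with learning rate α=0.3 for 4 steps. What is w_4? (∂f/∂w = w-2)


step 1: grad = -5.92-2 = -7.92; w = -5.92 - 0.3·(-7.92) = -3.544
step 2: grad = -3.544-2 = -5.544; w = -3.544 - 0.3·(-5.544) = -1.8808
step 3: grad = -1.8808-2 = -3.8808; w = -1.8808 - 0.3·(-3.8808) = -0.71656
step 4: grad = -0.71656-2 = -2.71656; w = -0.71656 - 0.3·(-2.71656) = 0.098408

0.098408


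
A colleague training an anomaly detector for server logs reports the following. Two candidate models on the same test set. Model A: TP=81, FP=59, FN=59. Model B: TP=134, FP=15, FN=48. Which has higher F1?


Model A: P=81/140=0.5786, R=81/140=0.5786, F1=2PR/(P+R)=2TP/(2TP+FP+FN)=162/280=0.5786
Model B: P=134/149=0.8993, R=134/182=0.7363, F1=2PR/(P+R)=2TP/(2TP+FP+FN)=268/331=0.8097
0.5786 < 0.8097 → Model B

Model B


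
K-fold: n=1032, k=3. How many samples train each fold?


Fold size = 1032/3 = 344
Training per fold = 1032 - 344 = 688

688


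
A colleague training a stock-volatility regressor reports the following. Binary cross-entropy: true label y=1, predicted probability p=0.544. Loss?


BCE = -[y·ln(p) + (1-y)·ln(1-p)]
= -1·ln(0.544) - 0
= -ln(0.544) = 0.6088

0.6088


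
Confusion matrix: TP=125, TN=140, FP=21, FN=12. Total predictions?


Total = TP + TN + FP + FN
= 125 + 140 + 21 + 12
= 298
(Predicted positive: 146, predicted negative: 152)

298


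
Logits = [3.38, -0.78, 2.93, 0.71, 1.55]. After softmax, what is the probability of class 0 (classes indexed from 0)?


Exponentials: e^3.38=29.3708, e^-0.78=0.4584, e^2.93=18.7276, e^0.71=2.034, e^1.55=4.7115
Sum = 55.3023
Softmax = [0.5311, 0.0083, 0.3386, 0.0368, 0.0852]
p[0] = 29.3708/55.3023 = 0.5311

0.5311


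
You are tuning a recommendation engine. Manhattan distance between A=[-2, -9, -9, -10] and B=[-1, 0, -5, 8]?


d = |-2+ 1| + |-9-0| + |-9+ 5| + |-10-8|
  = 1 + 9 + 4 + 18
  = 32

32


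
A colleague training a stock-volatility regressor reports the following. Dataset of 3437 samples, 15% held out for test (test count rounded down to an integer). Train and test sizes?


Test = ⌊3437·15/100⌋ = 515
Train = 3437 - 515 = 2922

Train: 2922, Test: 515


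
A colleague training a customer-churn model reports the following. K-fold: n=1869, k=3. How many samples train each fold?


Fold size = 1869/3 = 623
Training per fold = 1869 - 623 = 1246

1246


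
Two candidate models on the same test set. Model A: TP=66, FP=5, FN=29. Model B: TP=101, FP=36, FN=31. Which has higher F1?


Model A: P=66/71=0.9296, R=66/95=0.6947, F1=2PR/(P+R)=2TP/(2TP+FP+FN)=132/166=0.7952
Model B: P=101/137=0.7372, R=101/132=0.7652, F1=2PR/(P+R)=2TP/(2TP+FP+FN)=202/269=0.7509
0.7952 > 0.7509 → Model A

Model A


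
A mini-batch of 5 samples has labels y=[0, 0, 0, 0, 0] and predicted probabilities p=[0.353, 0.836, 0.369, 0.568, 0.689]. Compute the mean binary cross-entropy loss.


L[0] = -ln(1-0.353) = -ln(0.647) = 0.4354
L[1] = -ln(1-0.836) = -ln(0.164) = 1.8079
L[2] = -ln(1-0.369) = -ln(0.631) = 0.4604
L[3] = -ln(1-0.568) = -ln(0.432) = 0.8393
L[4] = -ln(1-0.689) = -ln(0.311) = 1.168
mean = (0.4354 + 1.8079 + 0.4604 + 0.8393 + 1.168)/5 = 0.9422

0.9422


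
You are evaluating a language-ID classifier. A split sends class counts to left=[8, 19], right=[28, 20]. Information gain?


Parent = [36, 39], H_parent = 0.9988
H_left = 0.8767 (n=27), H_right = 0.9799 (n=48)
H_children = (27/75)·0.8767 + (48/75)·0.9799 = 0.9427
IG = 0.9988 - 0.9427 = 0.0561

0.0561


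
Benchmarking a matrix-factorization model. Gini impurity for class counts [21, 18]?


Probabilities: [21/39, 18/39] ≈ [0.5385, 0.4615]
Σpᵢ² = (441 + 324)/39² = 765/1521
Gini = 1 - Σpᵢ² = 1 - 765/1521 = 0.497

0.497


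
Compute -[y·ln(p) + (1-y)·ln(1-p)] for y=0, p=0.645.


BCE = -[y·ln(p) + (1-y)·ln(1-p)]
= -0 - 1·ln(1-0.645)
= -ln(0.355) = 1.0356

1.0356


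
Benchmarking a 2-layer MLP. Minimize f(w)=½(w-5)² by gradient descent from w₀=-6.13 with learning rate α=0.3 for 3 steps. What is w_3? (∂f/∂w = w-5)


step 1: grad = -6.13-5 = -11.13; w = -6.13 - 0.3·(-11.13) = -2.791
step 2: grad = -2.791-5 = -7.791; w = -2.791 - 0.3·(-7.791) = -0.4537
step 3: grad = -0.4537-5 = -5.4537; w = -0.4537 - 0.3·(-5.4537) = 1.18241

1.18241


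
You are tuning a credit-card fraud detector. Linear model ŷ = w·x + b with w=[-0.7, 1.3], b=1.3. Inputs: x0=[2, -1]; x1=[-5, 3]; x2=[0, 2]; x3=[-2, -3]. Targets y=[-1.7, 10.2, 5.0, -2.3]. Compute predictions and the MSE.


ŷ0 = (-0.7)·(2) + (1.3)·(-1) + 1.3 = -1.4
ŷ1 = (-0.7)·(-5) + (1.3)·(3) + 1.3 = 8.7
ŷ2 = (-0.7)·(0) + (1.3)·(2) + 1.3 = 3.9
ŷ3 = (-0.7)·(-2) + (1.3)·(-3) + 1.3 = -1.2
errors² = [0.09, 2.25, 1.21, 1.21]
MSE = 4.7600/4 = 1.19

1.19


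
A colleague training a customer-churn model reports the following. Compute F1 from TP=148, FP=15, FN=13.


Precision = 148/163 = 0.908
Recall = 148/161 = 0.9193
F1 = 2·P·R/(P+R) = 2·TP/(2·TP+FP+FN) = 296/(296+15+13) = 296/324 = 0.9136

0.9136


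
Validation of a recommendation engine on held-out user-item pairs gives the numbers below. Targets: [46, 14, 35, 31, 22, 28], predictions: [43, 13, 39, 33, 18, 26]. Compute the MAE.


Absolute errors: |46-43|=3, |14-13|=1, |35-39|=4, |31-33|=2, |22-18|=4, |28-26|=2
Sum = 16
MAE = 16/6 = 8/3

8/3


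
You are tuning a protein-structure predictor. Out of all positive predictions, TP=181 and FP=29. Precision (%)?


Precision = TP/(TP+FP)
= 181/(181+29)
= 181/210 = 86.19%

86.19%


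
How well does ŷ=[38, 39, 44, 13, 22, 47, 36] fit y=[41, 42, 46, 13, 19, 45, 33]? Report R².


ȳ = 34.1429
SS_res = Σ(y-ŷ)² = 44
SS_tot = Σ(y-ȳ)² = 1044.86
R² = 1 - SS_res/SS_tot = 1 - 0.0421 = 0.9579

0.9579


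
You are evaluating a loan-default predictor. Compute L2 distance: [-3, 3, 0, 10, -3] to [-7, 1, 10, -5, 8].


d = √((-3+ 7)² + (3-1)² + (0-10)² + (10+ 5)² + (-3-8)²)
  = √(16 + 4 + 100 + 225 + 121)
  = √466 = 21.587

21.587


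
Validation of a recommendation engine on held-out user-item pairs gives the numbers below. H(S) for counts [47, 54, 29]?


Probabilities: [47/130, 54/130, 29/130] ≈ [0.3615, 0.4154, 0.2231]
H = -((47/130)·log₂(47/130) + (54/130)·log₂(54/130) + (29/130)·log₂(29/130))
  = 1.54 bits

1.54 bits


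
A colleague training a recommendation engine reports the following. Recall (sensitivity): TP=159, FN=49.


Recall = TP/(TP+FN)
= 159/(159+49)
= 159/208 = 76.44%

76.44%


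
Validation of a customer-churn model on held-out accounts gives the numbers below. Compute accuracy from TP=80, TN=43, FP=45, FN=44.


Accuracy = (TP+TN)/(TP+TN+FP+FN)
= (80+43)/(212)
= 123/212 = 58.02%

58.02%


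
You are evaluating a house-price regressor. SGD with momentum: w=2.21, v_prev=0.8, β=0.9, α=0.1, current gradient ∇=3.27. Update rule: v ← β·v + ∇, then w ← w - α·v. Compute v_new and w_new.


v_new = 0.9·0.8 + 3.27 = 0.72 + 3.27 = 3.99
w_new = 2.21 - 0.1·3.99 = 2.21 - 0.399 = 1.811

v_new=3.99, w_new=1.811


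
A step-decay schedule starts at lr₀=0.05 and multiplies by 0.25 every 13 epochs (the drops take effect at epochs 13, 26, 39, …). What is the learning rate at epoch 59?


n_drops = ⌊59/13⌋ = 4
lr = 0.05·0.25^4 = 0.05·0.00390625 = 0.0001953125

0.0001953125


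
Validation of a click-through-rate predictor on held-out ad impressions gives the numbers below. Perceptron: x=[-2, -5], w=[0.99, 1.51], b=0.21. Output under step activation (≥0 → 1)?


z = (-2)·(0.99) + (-5)·(1.51) + 0.21
  = -9.32
step(z) = 0 (z<0)

0


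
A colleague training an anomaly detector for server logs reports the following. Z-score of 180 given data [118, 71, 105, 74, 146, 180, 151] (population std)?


μ = 120.7143, σ = 37.7576
z = (180 - 120.7143)/37.7576 = 1.5702

1.5702


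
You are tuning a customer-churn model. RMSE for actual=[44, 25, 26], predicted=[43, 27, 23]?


MSE = 14/3 = 4.6667
RMSE = √(14/3) = 2.1602

2.1602


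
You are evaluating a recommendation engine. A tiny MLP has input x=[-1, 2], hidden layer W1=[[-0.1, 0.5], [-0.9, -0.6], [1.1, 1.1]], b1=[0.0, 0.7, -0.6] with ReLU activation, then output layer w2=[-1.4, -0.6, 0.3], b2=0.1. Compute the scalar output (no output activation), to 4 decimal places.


z1[0] = (-0.1)·(-1) + (0.5)·(2) + 0.0 = 1.1
z1[1] = (-0.9)·(-1) + (-0.6)·(2) + 0.7 = 0.4
z1[2] = (1.1)·(-1) + (1.1)·(2) - 0.6 = 0.5
h = ReLU(z1) = [1.1, 0.4, 0.5]
output = (-1.4)·(1.1) + (-0.6)·(0.4) + (0.3)·(0.5) + 0.1 = -1.53

-1.53


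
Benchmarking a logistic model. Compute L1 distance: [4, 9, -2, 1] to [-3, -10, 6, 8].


d = |4+ 3| + |9+ 10| + |-2-6| + |1-8|
  = 7 + 19 + 8 + 7
  = 41

41


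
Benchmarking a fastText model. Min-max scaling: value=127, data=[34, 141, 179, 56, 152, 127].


min=34, max=179
(127-34)/(179-34) = 93/145 = 0.6414

0.6414


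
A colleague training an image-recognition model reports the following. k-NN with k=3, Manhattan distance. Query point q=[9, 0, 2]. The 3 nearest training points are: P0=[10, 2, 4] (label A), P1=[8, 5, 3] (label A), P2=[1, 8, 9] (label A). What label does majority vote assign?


d(q,P0) = 5  (label A)
d(q,P1) = 7  (label A)
d(q,P2) = 23  (label A)
Votes: A=3, B=0
Majority → A

A


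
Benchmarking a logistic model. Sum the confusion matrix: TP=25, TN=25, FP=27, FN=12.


Total = TP + TN + FP + FN
= 25 + 25 + 27 + 12
= 89
(Predicted positive: 52, predicted negative: 37)

89


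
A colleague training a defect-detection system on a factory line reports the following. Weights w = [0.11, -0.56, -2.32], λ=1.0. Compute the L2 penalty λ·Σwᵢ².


‖w‖₂² = (0.11)² + (-0.56)² + (-2.32)²
     = 0.0121 + 0.3136 + 5.3824
     = 5.7081
λ·‖w‖₂² = 1.0·5.7081 = 5.7081

5.7081


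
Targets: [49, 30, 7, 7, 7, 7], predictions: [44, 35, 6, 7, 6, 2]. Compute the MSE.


Squared errors: (49-44)²=25, (30-35)²=25, (7-6)²=1, (7-7)²=0, (7-6)²=1, (7-2)²=25
Sum = 77
MSE = 77/6 = 77/6

77/6


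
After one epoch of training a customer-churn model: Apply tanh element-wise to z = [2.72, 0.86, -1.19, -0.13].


tanh(2.72) = 0.9914
tanh(0.86) = 0.6963
tanh(-1.19) = -0.8306
tanh(-0.13) = -0.1293
result = [0.9914, 0.6963, -0.8306, -0.1293]

[0.9914, 0.6963, -0.8306, -0.1293]


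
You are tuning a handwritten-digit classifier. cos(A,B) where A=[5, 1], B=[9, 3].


A·B = 5·9 + 1·3 = 48
‖A‖ = √26 = 5.099, ‖B‖ = √90 = 9.4868
cos = 48/(√26·√90) = 48/√2340 = 0.9923

0.9923


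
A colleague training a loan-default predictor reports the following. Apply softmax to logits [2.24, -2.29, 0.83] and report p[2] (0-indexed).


Exponentials: e^2.24=9.3933, e^-2.29=0.1013, e^0.83=2.2933
Sum = 11.7879
Softmax = [0.7969, 0.0086, 0.1945]
p[2] = 2.2933/11.7879 = 0.1945

0.1945


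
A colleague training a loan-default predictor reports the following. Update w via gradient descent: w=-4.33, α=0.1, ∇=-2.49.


w_new = w - α·∇
= -4.33 - 0.1·-2.49
= -4.33 + 0.249
= -4.081

-4.081


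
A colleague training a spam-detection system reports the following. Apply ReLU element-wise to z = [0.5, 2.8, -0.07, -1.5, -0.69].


ReLU(0.5) = max(0, 0.5) = 0.5
ReLU(2.8) = max(0, 2.8) = 2.8
ReLU(-0.07) = max(0, -0.07) = 0.0
ReLU(-1.5) = max(0, -1.5) = 0.0
ReLU(-0.69) = max(0, -0.69) = 0.0
result = [0.5, 2.8, 0.0, 0.0, 0.0]

[0.5, 2.8, 0.0, 0.0, 0.0]


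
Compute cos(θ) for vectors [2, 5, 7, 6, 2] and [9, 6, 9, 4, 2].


A·B = 2·9 + 5·6 + 7·9 + 6·4 + 2·2 = 139
‖A‖ = √118 = 10.8628, ‖B‖ = √218 = 14.7648
cos = 139/(√118·√218) = 139/√25724 = 0.8667

0.8667


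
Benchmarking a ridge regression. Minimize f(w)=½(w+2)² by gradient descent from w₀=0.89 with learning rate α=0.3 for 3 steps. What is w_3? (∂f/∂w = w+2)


step 1: grad = 0.89+2 = 2.89; w = 0.89 - 0.3·(2.89) = 0.023
step 2: grad = 0.023+2 = 2.023; w = 0.023 - 0.3·(2.023) = -0.5839
step 3: grad = -0.5839+2 = 1.4161; w = -0.5839 - 0.3·(1.4161) = -1.00873

-1.00873


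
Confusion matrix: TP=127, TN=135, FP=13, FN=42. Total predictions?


Total = TP + TN + FP + FN
= 127 + 135 + 13 + 42
= 317
(Predicted positive: 140, predicted negative: 177)

317


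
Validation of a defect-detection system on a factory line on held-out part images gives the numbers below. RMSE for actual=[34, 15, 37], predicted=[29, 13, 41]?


MSE = 45/3 = 15
RMSE = √(45/3) = 3.873

3.873


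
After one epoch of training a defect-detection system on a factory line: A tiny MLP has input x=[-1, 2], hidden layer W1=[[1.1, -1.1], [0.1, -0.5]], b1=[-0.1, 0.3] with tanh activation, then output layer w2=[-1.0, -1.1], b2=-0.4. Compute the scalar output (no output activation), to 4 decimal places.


z1[0] = (1.1)·(-1) + (-1.1)·(2) - 0.1 = -3.4
z1[1] = (0.1)·(-1) + (-0.5)·(2) + 0.3 = -0.8
h = tanh(z1) = [-0.9978, -0.664]
output = (-1.0)·(-0.9978) + (-1.1)·(-0.664) - 0.4 = 1.3282

1.3282


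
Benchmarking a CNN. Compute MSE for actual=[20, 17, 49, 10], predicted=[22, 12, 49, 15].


Squared errors: (20-22)²=4, (17-12)²=25, (49-49)²=0, (10-15)²=25
Sum = 54
MSE = 54/4 = 27/2

27/2


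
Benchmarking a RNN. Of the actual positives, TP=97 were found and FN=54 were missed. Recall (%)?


Recall = TP/(TP+FN)
= 97/(97+54)
= 97/151 = 64.24%

64.24%


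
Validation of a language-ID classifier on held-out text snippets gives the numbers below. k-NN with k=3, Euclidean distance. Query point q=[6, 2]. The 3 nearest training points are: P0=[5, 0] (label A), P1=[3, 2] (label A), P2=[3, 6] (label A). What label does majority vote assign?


d(q,P0) = 2.2361  (label A)
d(q,P1) = 3.0  (label A)
d(q,P2) = 5.0  (label A)
Votes: A=3, B=0
Majority → A

A


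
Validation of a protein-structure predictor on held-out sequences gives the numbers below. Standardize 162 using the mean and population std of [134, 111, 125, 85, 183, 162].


μ = 133.3333, σ = 32.1282
z = (162 - 133.3333)/32.1282 = 0.8923

0.8923


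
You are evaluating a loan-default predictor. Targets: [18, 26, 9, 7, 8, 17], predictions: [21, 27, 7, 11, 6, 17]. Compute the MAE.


Absolute errors: |18-21|=3, |26-27|=1, |9-7|=2, |7-11|=4, |8-6|=2, |17-17|=0
Sum = 12
MAE = 12/6 = 2

2


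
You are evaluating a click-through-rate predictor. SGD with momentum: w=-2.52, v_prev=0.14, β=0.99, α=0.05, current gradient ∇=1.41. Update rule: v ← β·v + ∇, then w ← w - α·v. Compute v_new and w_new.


v_new = 0.99·0.14 + 1.41 = 0.1386 + 1.41 = 1.5486
w_new = -2.52 - 0.05·1.5486 = -2.52 - 0.07743 = -2.59743

v_new=1.5486, w_new=-2.59743


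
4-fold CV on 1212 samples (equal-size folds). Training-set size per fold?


Fold size = 1212/4 = 303
Training per fold = 1212 - 303 = 909

909


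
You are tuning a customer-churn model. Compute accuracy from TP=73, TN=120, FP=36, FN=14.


Accuracy = (TP+TN)/(TP+TN+FP+FN)
= (73+120)/(243)
= 193/243 = 79.42%

79.42%


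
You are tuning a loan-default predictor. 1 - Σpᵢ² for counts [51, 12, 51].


Probabilities: [51/114, 12/114, 51/114] ≈ [0.4474, 0.1053, 0.4474]
Σpᵢ² = (2601 + 144 + 2601)/114² = 5346/12996
Gini = 1 - Σpᵢ² = 1 - 5346/12996 = 0.5886

0.5886


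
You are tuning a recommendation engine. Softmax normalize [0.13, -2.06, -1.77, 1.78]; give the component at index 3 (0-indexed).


Exponentials: e^0.13=1.1388, e^-2.06=0.1275, e^-1.77=0.1703, e^1.78=5.9299
Sum = 7.3665
Softmax = [0.1546, 0.0173, 0.0231, 0.805]
p[3] = 5.9299/7.3665 = 0.805

0.805


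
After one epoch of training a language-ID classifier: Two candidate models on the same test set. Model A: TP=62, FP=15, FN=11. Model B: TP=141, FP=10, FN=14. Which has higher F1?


Model A: P=62/77=0.8052, R=62/73=0.8493, F1=2PR/(P+R)=2TP/(2TP+FP+FN)=124/150=0.8267
Model B: P=141/151=0.9338, R=141/155=0.9097, F1=2PR/(P+R)=2TP/(2TP+FP+FN)=282/306=0.9216
0.8267 < 0.9216 → Model B

Model B


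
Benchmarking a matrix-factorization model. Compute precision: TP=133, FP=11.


Precision = TP/(TP+FP)
= 133/(133+11)
= 133/144 = 92.36%

92.36%


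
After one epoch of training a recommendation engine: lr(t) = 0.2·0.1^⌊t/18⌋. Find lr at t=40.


n_drops = ⌊40/18⌋ = 2
lr = 0.2·0.1^2 = 0.2·0.01 = 0.002

0.002


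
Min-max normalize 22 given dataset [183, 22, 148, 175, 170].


min=22, max=183
(22-22)/(183-22) = 0/161 = 0.0

0.0


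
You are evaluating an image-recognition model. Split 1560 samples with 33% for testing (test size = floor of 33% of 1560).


Test = ⌊1560·33/100⌋ = 514
Train = 1560 - 514 = 1046

Train: 1046, Test: 514


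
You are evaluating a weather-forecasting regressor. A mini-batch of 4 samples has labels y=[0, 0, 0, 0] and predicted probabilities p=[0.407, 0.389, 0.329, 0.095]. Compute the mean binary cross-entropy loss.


L[0] = -ln(1-0.407) = -ln(0.593) = 0.5226
L[1] = -ln(1-0.389) = -ln(0.611) = 0.4927
L[2] = -ln(1-0.329) = -ln(0.671) = 0.399
L[3] = -ln(1-0.095) = -ln(0.905) = 0.0998
mean = (0.5226 + 0.4927 + 0.399 + 0.0998)/4 = 0.3785

0.3785


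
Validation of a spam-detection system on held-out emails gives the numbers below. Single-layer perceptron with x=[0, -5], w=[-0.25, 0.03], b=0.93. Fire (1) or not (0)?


z = (0)·(-0.25) + (-5)·(0.03) + 0.93
  = 0.78
step(z) = 1 (z≥0)

1


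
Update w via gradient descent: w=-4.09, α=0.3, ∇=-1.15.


w_new = w - α·∇
= -4.09 - 0.3·-1.15
= -4.09 + 0.345
= -3.745

-3.745


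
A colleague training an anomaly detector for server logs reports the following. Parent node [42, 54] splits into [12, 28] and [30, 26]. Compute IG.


Parent = [42, 54], H_parent = 0.9887
H_left = 0.8813 (n=40), H_right = 0.9963 (n=56)
H_children = (40/96)·0.8813 + (56/96)·0.9963 = 0.9484
IG = 0.9887 - 0.9484 = 0.0403

0.0403


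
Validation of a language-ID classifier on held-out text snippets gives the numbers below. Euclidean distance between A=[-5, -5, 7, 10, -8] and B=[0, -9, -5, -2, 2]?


d = √((-5-0)² + (-5+ 9)² + (7+ 5)² + (10+ 2)² + (-8-2)²)
  = √(25 + 16 + 144 + 144 + 100)
  = √429 = 20.7123

20.7123


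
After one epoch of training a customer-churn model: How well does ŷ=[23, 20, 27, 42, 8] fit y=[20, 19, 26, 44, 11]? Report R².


ȳ = 24
SS_res = Σ(y-ŷ)² = 24
SS_tot = Σ(y-ȳ)² = 614
R² = 1 - SS_res/SS_tot = 1 - 0.0391 = 0.9609

0.9609


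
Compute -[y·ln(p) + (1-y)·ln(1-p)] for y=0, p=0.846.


BCE = -[y·ln(p) + (1-y)·ln(1-p)]
= -0 - 1·ln(1-0.846)
= -ln(0.154) = 1.8708

1.8708


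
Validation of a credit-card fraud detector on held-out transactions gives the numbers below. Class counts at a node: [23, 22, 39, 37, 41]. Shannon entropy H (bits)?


Probabilities: [23/162, 22/162, 39/162, 37/162, 41/162] ≈ [0.142, 0.1358, 0.2407, 0.2284, 0.2531]
H = -((23/162)·log₂(23/162) + (22/162)·log₂(22/162) + (39/162)·log₂(39/162) + (37/162)·log₂(37/162) + (41/162)·log₂(41/162))
  = 2.2739 bits

2.2739 bits


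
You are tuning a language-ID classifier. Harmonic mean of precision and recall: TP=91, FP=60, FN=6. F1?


Precision = 91/151 = 0.6026
Recall = 91/97 = 0.9381
F1 = 2·P·R/(P+R) = 2·TP/(2·TP+FP+FN) = 182/(182+60+6) = 182/248 = 0.7339

0.7339
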